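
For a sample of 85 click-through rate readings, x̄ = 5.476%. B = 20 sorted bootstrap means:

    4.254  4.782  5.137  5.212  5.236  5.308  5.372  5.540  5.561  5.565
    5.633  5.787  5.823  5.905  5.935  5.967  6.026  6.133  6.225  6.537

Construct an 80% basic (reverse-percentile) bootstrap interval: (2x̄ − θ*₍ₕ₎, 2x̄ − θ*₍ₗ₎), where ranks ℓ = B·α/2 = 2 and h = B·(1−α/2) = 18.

Percentile endpoints at ranks 2 and 18: θ*₍2₎ = 4.782, θ*₍18₎ = 6.133.
Basic interval reflects these around x̄:
  lower = 2 × 5.476 − 6.133 = 4.819
  upper = 2 × 5.476 − 4.782 = 6.170

(4.819, 6.170)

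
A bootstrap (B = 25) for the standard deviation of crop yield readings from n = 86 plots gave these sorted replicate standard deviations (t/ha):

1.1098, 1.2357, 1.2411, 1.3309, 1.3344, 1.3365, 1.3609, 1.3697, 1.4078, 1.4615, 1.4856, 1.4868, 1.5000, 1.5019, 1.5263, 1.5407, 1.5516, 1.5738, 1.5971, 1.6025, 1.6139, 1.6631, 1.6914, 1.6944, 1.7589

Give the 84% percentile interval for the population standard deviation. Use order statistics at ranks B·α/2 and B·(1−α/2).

(1.2357, 1.6914)

α = 0.16; lower rank = 25 × 0.080 = 2; upper rank = 25 × 0.920 = 23.
The 2nd smallest replicate is 1.2357; the 23rd is 1.6914.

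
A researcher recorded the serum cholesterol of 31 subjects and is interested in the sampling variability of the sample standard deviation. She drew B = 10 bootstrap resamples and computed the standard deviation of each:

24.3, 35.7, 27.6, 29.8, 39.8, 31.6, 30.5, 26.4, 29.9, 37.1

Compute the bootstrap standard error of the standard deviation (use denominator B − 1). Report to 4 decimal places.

Bootstrap SE is the standard deviation of the 10 replicate standard deviations.
Mean of replicates: (24.3 + 35.7 + 27.6 + 29.8 + 39.8 + 31.6 + 30.5 + 26.4 + 29.9 + 37.1) / 10 = 312.70000 / 10 = 31.27000
Sum of squared deviations: (−6.97000)² + (+4.43000)² + (−3.67000)² + (−1.47000)² + (+8.53000)² + (+0.33000)² + (−0.77000)² + (−4.87000)² + (−1.37000)² + (+5.83000)² = 216.88100
Variance = 216.88100 / 9 = 24.09789
SE* = √24.09789

SE* = 4.9090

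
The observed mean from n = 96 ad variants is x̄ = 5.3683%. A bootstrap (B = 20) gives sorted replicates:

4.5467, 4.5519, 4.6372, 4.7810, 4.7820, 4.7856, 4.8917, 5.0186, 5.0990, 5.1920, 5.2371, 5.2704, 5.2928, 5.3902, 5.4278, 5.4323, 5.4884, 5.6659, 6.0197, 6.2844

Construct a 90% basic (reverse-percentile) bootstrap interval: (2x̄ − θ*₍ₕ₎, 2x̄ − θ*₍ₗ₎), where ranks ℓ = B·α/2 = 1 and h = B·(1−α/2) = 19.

(4.7169, 6.1899)

Percentile endpoints at ranks 1 and 19: θ*₍1₎ = 4.5467, θ*₍19₎ = 6.0197.
Basic interval reflects these around x̄:
  lower = 2 × 5.3683 − 6.0197 = 4.7169
  upper = 2 × 5.3683 − 4.5467 = 6.1899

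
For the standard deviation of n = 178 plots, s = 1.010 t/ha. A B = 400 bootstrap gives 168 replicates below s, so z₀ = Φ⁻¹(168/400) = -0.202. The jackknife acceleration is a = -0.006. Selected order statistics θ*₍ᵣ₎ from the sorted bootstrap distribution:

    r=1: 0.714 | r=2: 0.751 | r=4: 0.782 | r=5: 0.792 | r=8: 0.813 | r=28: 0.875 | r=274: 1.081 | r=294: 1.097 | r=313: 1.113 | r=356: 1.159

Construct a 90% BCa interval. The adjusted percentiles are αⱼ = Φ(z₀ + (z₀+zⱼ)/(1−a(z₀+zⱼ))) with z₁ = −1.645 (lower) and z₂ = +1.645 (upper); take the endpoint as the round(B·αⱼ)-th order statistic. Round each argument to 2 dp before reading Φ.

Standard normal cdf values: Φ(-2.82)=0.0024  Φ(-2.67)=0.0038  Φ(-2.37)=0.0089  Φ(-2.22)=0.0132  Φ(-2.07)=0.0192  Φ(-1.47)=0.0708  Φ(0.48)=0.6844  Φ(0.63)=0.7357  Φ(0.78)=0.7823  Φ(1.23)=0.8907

(0.813, 1.159)

Lower: z₀ + z₁ = -0.202 + (-1.645) = -1.847; 1 − a(z₀+z₁) = 1 − (-0.006)(-1.847) = 0.9889; argument = -0.202 + (-1.847)/0.9889 = -2.0697 → -2.07.
α₁ = Φ(-2.07) = 0.0192; rank = round(400 × 0.0192) = 8; θ*₍8₎ = 0.813.
Upper: z₀ + z₂ = 1.443; 1 − a(z₀+z₂) = 1.0087; argument = 1.2286 → 1.23; α₂ = 0.8907; rank = 356; θ*₍356₎ = 1.159.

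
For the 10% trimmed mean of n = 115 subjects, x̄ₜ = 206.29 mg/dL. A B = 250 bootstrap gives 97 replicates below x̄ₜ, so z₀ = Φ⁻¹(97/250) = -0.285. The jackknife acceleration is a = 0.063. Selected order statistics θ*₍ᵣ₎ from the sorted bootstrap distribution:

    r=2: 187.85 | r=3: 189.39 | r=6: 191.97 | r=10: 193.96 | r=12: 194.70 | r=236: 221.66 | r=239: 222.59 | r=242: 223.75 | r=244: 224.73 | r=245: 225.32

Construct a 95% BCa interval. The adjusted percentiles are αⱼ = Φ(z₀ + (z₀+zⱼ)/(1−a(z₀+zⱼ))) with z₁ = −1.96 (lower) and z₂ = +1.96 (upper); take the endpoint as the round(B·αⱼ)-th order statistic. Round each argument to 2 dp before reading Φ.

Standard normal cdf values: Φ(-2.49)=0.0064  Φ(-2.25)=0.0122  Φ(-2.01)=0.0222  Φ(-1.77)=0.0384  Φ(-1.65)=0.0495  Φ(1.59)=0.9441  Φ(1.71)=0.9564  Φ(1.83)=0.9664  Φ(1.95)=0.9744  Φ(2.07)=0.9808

(189.39, 221.66)

Lower: z₀ + z₁ = -0.285 + (-1.960) = -2.245; 1 − a(z₀+z₁) = 1 − (0.063)(-2.245) = 1.1414; argument = -0.285 + (-2.245)/1.1414 = -2.2518 → -2.25.
α₁ = Φ(-2.25) = 0.0122; rank = round(250 × 0.0122) = 3; θ*₍3₎ = 189.39.
Upper: z₀ + z₂ = 1.675; 1 − a(z₀+z₂) = 0.8945; argument = 1.5876 → 1.59; α₂ = 0.9441; rank = 236; θ*₍236₎ = 221.66.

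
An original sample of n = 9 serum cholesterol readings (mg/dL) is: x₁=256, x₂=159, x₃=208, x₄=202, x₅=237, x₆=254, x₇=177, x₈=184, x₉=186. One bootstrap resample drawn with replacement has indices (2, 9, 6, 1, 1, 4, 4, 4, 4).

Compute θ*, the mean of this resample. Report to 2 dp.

Resample values: 159, 186, 254, 256, 256, 202, 202, 202, 202.
Mean = (159 + 186 + 254 + 256 + 256 + 202 + 202 + 202 + 202) / 9 = 1919.0 / 9 = 213.22

θ* = 213.22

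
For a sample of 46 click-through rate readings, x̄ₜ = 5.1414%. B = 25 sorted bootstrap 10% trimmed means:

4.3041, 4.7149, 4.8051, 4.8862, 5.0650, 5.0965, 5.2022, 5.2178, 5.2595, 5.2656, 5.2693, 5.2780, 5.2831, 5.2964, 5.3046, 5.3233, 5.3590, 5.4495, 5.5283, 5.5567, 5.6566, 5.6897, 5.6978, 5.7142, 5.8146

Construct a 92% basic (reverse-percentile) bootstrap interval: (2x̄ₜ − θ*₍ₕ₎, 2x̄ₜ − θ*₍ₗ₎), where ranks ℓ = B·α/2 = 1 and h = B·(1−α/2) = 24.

Percentile endpoints at ranks 1 and 24: θ*₍1₎ = 4.3041, θ*₍24₎ = 5.7142.
Basic interval reflects these around x̄ₜ:
  lower = 2 × 5.1414 − 5.7142 = 4.5686
  upper = 2 × 5.1414 − 4.3041 = 5.9787

(4.5686, 5.9787)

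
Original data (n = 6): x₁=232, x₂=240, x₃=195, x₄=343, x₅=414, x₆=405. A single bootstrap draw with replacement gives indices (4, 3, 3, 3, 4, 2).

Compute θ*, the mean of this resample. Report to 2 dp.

θ* = 251.83

Resample values: 343, 195, 195, 195, 343, 240.
Mean = (343 + 195 + 195 + 195 + 343 + 240) / 6 = 1511.0 / 6 = 251.83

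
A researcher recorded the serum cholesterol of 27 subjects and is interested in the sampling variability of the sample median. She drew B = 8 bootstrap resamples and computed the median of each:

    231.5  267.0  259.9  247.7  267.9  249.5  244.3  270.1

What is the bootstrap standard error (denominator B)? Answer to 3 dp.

Bootstrap SE is the standard deviation of the 8 replicate medians.
Mean of replicates: (231.5 + 267.0 + 259.9 + 247.7 + 267.9 + 249.5 + 244.3 + 270.1) / 8 = 2037.9000 / 8 = 254.7375
Sum of squared deviations: (−23.2375)² + (+12.2625)² + (+5.1625)² + (−7.0375)² + (+13.1625)² + (−5.2375)² + (−10.4375)² + (+15.3625)² = 1312.1587
Variance = 1312.1587 / 8 = 164.0198
SE* = √164.0198

SE* = 12.807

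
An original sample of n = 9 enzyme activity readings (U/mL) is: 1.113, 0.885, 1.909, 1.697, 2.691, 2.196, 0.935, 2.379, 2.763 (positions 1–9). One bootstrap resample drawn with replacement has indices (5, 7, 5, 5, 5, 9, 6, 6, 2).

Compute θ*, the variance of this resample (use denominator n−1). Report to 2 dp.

Resample values: 2.691, 0.935, 2.691, 2.691, 2.691, 2.763, 2.196, 2.196, 0.885.
Mean = 2.1932; sum of squared deviations = 4.6104
s² = 4.6104 / 8 = 0.5763

θ* = 0.58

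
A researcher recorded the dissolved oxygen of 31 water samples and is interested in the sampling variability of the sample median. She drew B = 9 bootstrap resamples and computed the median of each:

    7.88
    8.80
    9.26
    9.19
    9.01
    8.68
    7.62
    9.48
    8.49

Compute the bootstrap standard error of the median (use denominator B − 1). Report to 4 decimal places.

SE* = 0.6275

Bootstrap SE is the standard deviation of the 9 replicate medians.
Mean of replicates: (7.88 + 8.80 + 9.26 + 9.19 + 9.01 + 8.68 + 7.62 + 9.48 + 8.49) / 9 = 78.41000 / 9 = 8.71222
Sum of squared deviations: (−0.83222)² + (+0.08778)² + (+0.54778)² + (+0.47778)² + (+0.29778)² + (−0.03222)² + (−1.09222)² + (+0.76778)² + (−0.22222)² = 3.15016
Variance = 3.15016 / 8 = 0.39377
SE* = √0.39377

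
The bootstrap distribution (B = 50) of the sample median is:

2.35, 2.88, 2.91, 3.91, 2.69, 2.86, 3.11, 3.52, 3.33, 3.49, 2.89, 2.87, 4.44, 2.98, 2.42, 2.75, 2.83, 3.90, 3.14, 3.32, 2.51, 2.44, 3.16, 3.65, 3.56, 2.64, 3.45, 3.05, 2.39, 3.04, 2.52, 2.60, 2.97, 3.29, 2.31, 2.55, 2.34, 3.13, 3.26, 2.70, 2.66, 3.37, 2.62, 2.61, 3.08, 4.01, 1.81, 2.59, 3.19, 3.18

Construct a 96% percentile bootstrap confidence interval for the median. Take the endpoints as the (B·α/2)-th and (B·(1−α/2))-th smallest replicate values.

(1.81, 4.01)

Sorted replicates: 1.81, 2.31, 2.34, 2.35, 2.39, 2.42, 2.44, 2.51, 2.52, 2.55, 2.59, 2.60, 2.61, 2.62, 2.64, 2.66, 2.69, 2.70, 2.75, 2.83, 2.86, 2.87, 2.88, 2.89, 2.91, 2.97, 2.98, 3.04, 3.05, 3.08, 3.11, 3.13, 3.14, 3.16, 3.18, 3.19, 3.26, 3.29, 3.32, 3.33, 3.37, 3.45, 3.49, 3.52, 3.56, 3.65, 3.90, 3.91, 4.01, 4.44
α = 0.04; lower rank = 50 × 0.020 = 1; upper rank = 50 × 0.980 = 49.
The 1st smallest replicate is 1.81; the 49th is 4.01.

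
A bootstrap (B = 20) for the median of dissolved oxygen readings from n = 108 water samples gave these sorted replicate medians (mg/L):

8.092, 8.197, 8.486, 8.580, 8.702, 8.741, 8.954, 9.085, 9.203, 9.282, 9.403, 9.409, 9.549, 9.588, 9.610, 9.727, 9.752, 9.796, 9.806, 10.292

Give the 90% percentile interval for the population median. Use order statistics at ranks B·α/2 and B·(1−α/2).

α = 0.10; lower rank = 20 × 0.050 = 1; upper rank = 20 × 0.950 = 19.
The 1st smallest replicate is 8.092; the 19th is 9.806.

(8.092, 9.806)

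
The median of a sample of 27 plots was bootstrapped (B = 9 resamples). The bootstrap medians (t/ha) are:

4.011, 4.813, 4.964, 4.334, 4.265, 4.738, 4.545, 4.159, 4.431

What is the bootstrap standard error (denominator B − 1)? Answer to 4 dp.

SE* = 0.3179

Bootstrap SE is the standard deviation of the 9 replicate medians.
Mean of replicates: (4.011 + 4.813 + 4.964 + 4.334 + 4.265 + 4.738 + 4.545 + 4.159 + 4.431) / 9 = 40.26000 / 9 = 4.47333
Sum of squared deviations: (−0.46233)² + (+0.33967)² + (+0.49067)² + (−0.13933)² + (−0.20833)² + (+0.26467)² + (+0.07167)² + (−0.31433)² + (−0.04233)² = 0.80848
Variance = 0.80848 / 8 = 0.10106
SE* = √0.10106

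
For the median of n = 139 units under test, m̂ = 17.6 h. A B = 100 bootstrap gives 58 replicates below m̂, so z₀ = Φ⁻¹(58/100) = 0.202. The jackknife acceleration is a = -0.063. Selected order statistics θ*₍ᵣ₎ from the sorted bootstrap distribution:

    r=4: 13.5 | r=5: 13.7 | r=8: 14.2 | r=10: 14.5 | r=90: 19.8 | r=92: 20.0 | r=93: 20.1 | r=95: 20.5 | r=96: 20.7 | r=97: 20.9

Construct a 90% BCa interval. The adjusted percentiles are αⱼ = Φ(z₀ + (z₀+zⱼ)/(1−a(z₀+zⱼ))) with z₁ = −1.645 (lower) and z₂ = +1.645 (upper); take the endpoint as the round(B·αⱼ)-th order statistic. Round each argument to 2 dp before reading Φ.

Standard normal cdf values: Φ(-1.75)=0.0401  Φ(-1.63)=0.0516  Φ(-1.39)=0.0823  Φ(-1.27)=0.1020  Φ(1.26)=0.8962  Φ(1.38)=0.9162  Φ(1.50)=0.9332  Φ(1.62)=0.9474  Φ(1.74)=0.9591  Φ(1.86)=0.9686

Lower: z₀ + z₁ = 0.202 + (-1.645) = -1.443; 1 − a(z₀+z₁) = 1 − (-0.063)(-1.443) = 0.9091; argument = 0.202 + (-1.443)/0.9091 = -1.3853 → -1.39.
α₁ = Φ(-1.39) = 0.0823; rank = round(100 × 0.0823) = 8; θ*₍8₎ = 14.2.
Upper: z₀ + z₂ = 1.847; 1 − a(z₀+z₂) = 1.1164; argument = 1.8565 → 1.86; α₂ = 0.9686; rank = 97; θ*₍97₎ = 20.9.

(14.2, 20.9)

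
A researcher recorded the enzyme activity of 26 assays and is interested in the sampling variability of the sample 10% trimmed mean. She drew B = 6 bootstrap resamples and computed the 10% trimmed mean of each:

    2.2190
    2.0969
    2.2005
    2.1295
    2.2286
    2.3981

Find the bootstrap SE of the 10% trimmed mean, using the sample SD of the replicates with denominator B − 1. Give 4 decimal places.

SE* = 0.1050

Bootstrap SE is the standard deviation of the 6 replicate 10% trimmed means.
Mean of replicates: (2.2190 + 2.0969 + 2.2005 + 2.1295 + 2.2286 + 2.3981) / 6 = 13.27260 / 6 = 2.21210
Sum of squared deviations: (+0.00690)² + (−0.11520)² + (−0.01160)² + (−0.08260)² + (+0.01650)² + (+0.18600)² = 0.05514
Variance = 0.05514 / 5 = 0.01103
SE* = √0.01103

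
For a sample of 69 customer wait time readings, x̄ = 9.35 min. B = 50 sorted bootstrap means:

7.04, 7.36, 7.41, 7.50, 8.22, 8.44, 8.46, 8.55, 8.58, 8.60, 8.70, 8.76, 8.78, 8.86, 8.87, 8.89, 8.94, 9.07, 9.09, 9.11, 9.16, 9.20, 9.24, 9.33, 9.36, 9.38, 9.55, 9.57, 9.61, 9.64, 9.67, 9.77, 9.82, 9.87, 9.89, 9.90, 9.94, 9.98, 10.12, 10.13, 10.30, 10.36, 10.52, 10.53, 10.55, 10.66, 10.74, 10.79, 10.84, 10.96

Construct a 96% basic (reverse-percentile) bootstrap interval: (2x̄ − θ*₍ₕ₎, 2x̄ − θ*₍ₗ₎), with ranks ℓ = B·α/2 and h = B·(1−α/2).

Percentile endpoints at ranks 1 and 49: θ*₍1₎ = 7.04, θ*₍49₎ = 10.84.
Basic interval reflects these around x̄:
  lower = 2 × 9.35 − 10.84 = 7.86
  upper = 2 × 9.35 − 7.04 = 11.66

(7.86, 11.66)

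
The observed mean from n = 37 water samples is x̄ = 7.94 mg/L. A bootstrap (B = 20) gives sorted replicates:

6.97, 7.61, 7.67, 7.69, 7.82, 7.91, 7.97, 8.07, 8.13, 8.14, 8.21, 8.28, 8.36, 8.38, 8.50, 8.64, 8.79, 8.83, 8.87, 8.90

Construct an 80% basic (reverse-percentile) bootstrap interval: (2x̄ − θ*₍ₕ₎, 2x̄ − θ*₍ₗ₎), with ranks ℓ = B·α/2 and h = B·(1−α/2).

Percentile endpoints at ranks 2 and 18: θ*₍2₎ = 7.61, θ*₍18₎ = 8.83.
Basic interval reflects these around x̄:
  lower = 2 × 7.94 − 8.83 = 7.05
  upper = 2 × 7.94 − 7.61 = 8.27

(7.05, 8.27)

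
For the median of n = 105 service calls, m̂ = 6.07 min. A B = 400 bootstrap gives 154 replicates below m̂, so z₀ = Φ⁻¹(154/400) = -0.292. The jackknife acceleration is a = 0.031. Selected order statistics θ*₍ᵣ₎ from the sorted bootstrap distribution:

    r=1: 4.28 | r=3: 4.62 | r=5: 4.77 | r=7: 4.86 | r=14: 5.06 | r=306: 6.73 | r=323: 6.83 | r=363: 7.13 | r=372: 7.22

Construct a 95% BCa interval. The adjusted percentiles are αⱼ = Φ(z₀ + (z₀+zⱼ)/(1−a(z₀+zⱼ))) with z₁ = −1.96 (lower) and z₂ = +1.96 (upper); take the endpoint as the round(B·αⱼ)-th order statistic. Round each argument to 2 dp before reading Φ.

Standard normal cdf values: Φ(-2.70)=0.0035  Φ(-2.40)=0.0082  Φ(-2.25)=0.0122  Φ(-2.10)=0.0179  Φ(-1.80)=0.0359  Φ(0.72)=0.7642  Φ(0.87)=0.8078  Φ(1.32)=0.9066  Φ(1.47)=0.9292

(4.62, 7.22)

Lower: z₀ + z₁ = -0.292 + (-1.960) = -2.252; 1 − a(z₀+z₁) = 1 − (0.031)(-2.252) = 1.0698; argument = -0.292 + (-2.252)/1.0698 = -2.3970 → -2.40.
α₁ = Φ(-2.40) = 0.0082; rank = round(400 × 0.0082) = 3; θ*₍3₎ = 4.62.
Upper: z₀ + z₂ = 1.668; 1 − a(z₀+z₂) = 0.9483; argument = 1.4670 → 1.47; α₂ = 0.9292; rank = 372; θ*₍372₎ = 7.22.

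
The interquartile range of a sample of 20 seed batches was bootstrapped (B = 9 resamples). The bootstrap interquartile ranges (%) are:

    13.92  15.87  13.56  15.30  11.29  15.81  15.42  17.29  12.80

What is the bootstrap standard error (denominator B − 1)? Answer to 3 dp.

Bootstrap SE is the standard deviation of the 9 replicate interquartile ranges.
Mean of replicates: (13.92 + 15.87 + 13.56 + 15.30 + 11.29 + 15.81 + 15.42 + 17.29 + 12.80) / 9 = 131.2600 / 9 = 14.5844
Sum of squared deviations: (−0.6644)² + (+1.2856)² + (−1.0244)² + (+0.7156)² + (−3.2944)² + (+1.2256)² + (+0.8356)² + (+2.7056)² + (−1.7844)² = 27.2134
Variance = 27.2134 / 8 = 3.4017
SE* = √3.4017

SE* = 1.844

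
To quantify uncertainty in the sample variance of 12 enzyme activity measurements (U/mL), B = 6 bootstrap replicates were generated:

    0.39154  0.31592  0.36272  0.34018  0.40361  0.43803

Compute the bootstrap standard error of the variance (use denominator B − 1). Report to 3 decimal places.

SE* = 0.045

Bootstrap SE is the standard deviation of the 6 replicate variances.
Mean of replicates: (0.39154 + 0.31592 + 0.36272 + 0.34018 + 0.40361 + 0.43803) / 6 = 2.252000 / 6 = 0.375333
Sum of squared deviations: (+0.016207)² + (−0.059413)² + (−0.012613)² + (−0.035153)² + (+0.028277)² + (+0.062697)² = 0.009918
Variance = 0.009918 / 5 = 0.001984
SE* = √0.001984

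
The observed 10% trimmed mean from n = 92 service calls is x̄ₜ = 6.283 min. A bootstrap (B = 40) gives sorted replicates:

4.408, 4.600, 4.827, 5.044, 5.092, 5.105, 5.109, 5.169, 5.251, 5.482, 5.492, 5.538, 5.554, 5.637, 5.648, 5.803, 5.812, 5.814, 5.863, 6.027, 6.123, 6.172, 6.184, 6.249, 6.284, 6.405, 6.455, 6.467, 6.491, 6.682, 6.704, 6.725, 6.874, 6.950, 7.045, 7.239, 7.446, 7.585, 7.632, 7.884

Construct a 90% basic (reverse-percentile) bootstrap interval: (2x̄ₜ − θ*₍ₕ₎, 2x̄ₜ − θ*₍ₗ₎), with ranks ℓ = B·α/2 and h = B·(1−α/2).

(4.981, 7.966)

Percentile endpoints at ranks 2 and 38: θ*₍2₎ = 4.600, θ*₍38₎ = 7.585.
Basic interval reflects these around x̄ₜ:
  lower = 2 × 6.283 − 7.585 = 4.981
  upper = 2 × 6.283 − 4.600 = 7.966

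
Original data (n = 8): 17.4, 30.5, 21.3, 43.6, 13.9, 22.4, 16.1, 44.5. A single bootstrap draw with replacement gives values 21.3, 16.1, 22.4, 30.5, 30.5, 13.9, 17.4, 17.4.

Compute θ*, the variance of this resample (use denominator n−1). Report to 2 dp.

θ* = 40.37

Mean = 21.1875; sum of squared deviations = 282.6087
s² = 282.6087 / 7 = 40.3727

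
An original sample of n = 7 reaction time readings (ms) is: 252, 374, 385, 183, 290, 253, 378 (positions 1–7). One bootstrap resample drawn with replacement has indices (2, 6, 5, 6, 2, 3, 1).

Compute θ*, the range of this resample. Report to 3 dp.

Resample values: 374, 253, 290, 253, 374, 385, 252.
Range = 385 − 252 = 133.000

θ* = 133.000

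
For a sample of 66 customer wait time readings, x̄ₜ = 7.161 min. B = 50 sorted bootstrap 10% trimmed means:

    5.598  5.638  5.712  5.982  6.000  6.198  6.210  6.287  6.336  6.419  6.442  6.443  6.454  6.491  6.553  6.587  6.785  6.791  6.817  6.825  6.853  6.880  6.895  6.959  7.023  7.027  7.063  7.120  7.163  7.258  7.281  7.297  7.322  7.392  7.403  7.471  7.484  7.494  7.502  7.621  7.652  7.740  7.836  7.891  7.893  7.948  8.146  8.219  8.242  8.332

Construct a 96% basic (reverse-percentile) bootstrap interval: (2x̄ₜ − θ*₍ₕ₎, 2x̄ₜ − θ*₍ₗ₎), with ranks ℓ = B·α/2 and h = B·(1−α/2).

Percentile endpoints at ranks 1 and 49: θ*₍1₎ = 5.598, θ*₍49₎ = 8.242.
Basic interval reflects these around x̄ₜ:
  lower = 2 × 7.161 − 8.242 = 6.080
  upper = 2 × 7.161 − 5.598 = 8.724

(6.080, 8.724)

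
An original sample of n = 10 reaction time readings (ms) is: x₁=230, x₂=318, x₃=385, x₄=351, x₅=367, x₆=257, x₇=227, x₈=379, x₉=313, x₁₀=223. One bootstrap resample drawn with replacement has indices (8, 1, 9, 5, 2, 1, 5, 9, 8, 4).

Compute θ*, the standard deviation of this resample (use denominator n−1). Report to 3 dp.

Resample values: 379, 230, 313, 367, 318, 230, 367, 313, 379, 351.
Mean = 324.7000; sum of squared deviations = 28422.1000
s² = 28422.1000 / 9 = 3158.0111
s = √3158.0111 = 56.196

θ* = 56.196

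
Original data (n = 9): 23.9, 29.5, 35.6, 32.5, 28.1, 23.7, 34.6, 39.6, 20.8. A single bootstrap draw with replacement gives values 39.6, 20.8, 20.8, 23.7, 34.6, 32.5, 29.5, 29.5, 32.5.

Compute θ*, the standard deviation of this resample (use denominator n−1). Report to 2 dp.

Mean = 29.2778; sum of squared deviations = 330.5956
s² = 330.5956 / 8 = 41.3244
s = √41.3244 = 6.43

θ* = 6.43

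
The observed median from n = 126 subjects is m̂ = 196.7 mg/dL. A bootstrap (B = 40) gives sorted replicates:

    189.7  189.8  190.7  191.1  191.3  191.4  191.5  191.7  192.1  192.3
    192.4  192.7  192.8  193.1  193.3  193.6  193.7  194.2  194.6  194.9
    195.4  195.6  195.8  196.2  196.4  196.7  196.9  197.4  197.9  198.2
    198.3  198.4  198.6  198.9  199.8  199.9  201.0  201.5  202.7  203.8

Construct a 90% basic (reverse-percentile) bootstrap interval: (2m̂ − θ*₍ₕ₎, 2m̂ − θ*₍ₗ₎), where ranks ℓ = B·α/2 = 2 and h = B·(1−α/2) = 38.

(191.9, 203.6)

Percentile endpoints at ranks 2 and 38: θ*₍2₎ = 189.8, θ*₍38₎ = 201.5.
Basic interval reflects these around m̂:
  lower = 2 × 196.7 − 201.5 = 191.9
  upper = 2 × 196.7 − 189.8 = 203.6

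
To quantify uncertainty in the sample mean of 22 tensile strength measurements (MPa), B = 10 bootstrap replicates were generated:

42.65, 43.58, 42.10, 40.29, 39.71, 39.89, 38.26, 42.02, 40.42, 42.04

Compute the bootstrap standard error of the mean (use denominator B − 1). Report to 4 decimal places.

Bootstrap SE is the standard deviation of the 10 replicate means.
Mean of replicates: (42.65 + 43.58 + 42.10 + 40.29 + 39.71 + 39.89 + 38.26 + 42.02 + 40.42 + 42.04) / 10 = 410.96000 / 10 = 41.09600
Sum of squared deviations: (+1.55400)² + (+2.48400)² + (+1.00400)² + (−0.80600)² + (−1.38600)² + (−1.20600)² + (−2.83600)² + (+0.92400)² + (−0.67600)² + (+0.94400)² = 23.86304
Variance = 23.86304 / 9 = 2.65145
SE* = √2.65145

SE* = 1.6283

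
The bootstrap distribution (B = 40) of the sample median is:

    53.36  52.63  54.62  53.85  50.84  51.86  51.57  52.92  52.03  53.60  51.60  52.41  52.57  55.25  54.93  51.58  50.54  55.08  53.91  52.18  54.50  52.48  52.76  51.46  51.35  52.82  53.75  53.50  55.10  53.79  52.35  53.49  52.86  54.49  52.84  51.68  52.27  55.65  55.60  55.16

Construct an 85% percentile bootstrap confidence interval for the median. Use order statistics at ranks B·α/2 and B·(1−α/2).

(51.35, 55.16)

Sorted replicates: 50.54, 50.84, 51.35, 51.46, 51.57, 51.58, 51.60, 51.68, 51.86, 52.03, 52.18, 52.27, 52.35, 52.41, 52.48, 52.57, 52.63, 52.76, 52.82, 52.84, 52.86, 52.92, 53.36, 53.49, 53.50, 53.60, 53.75, 53.79, 53.85, 53.91, 54.49, 54.50, 54.62, 54.93, 55.08, 55.10, 55.16, 55.25, 55.60, 55.65
α = 0.15; lower rank = 40 × 0.075 = 3; upper rank = 40 × 0.925 = 37.
The 3rd smallest replicate is 51.35; the 37th is 55.16.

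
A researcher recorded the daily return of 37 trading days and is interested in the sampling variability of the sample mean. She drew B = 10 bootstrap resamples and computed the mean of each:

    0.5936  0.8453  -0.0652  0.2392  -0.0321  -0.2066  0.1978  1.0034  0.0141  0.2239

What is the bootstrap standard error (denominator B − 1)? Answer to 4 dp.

SE* = 0.4051

Bootstrap SE is the standard deviation of the 10 replicate means.
Mean of replicates: (0.5936 + 0.8453 + (-0.0652) + 0.2392 + (-0.0321) + (-0.2066) + 0.1978 + 1.0034 + 0.0141 + 0.2239) / 10 = 2.81340 / 10 = 0.28134
Sum of squared deviations: (+0.31226)² + (+0.56396)² + (−0.34654)² + (−0.04214)² + (−0.31344)² + (−0.48794)² + (−0.08354)² + (+0.72206)² + (−0.26724)² + (−0.05744)² = 1.47682
Variance = 1.47682 / 9 = 0.16409
SE* = √0.16409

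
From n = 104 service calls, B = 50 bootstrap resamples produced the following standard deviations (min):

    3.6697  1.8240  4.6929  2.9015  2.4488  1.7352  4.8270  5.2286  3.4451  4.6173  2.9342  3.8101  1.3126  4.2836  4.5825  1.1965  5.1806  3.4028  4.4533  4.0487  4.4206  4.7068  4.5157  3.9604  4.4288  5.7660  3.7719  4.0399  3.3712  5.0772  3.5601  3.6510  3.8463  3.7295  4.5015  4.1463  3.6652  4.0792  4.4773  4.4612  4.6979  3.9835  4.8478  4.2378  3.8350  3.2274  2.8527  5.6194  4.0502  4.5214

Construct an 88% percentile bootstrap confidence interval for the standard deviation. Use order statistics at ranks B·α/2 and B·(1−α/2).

(1.7352, 5.1806)

Sorted replicates: 1.1965, 1.3126, 1.7352, 1.8240, 2.4488, 2.8527, 2.9015, 2.9342, 3.2274, 3.3712, 3.4028, 3.4451, 3.5601, 3.6510, 3.6652, 3.6697, 3.7295, 3.7719, 3.8101, 3.8350, 3.8463, 3.9604, 3.9835, 4.0399, 4.0487, 4.0502, 4.0792, 4.1463, 4.2378, 4.2836, 4.4206, 4.4288, 4.4533, 4.4612, 4.4773, 4.5015, 4.5157, 4.5214, 4.5825, 4.6173, 4.6929, 4.6979, 4.7068, 4.8270, 4.8478, 5.0772, 5.1806, 5.2286, 5.6194, 5.7660
α = 0.12; lower rank = 50 × 0.060 = 3; upper rank = 50 × 0.940 = 47.
The 3rd smallest replicate is 1.7352; the 47th is 5.1806.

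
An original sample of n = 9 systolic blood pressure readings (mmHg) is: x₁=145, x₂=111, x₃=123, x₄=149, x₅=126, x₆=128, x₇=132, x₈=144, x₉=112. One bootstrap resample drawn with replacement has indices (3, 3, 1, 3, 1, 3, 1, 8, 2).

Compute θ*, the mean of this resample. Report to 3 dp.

θ* = 131.333

Resample values: 123, 123, 145, 123, 145, 123, 145, 144, 111.
Mean = (123 + 123 + 145 + 123 + 145 + 123 + 145 + 144 + 111) / 9 = 1182.0 / 9 = 131.333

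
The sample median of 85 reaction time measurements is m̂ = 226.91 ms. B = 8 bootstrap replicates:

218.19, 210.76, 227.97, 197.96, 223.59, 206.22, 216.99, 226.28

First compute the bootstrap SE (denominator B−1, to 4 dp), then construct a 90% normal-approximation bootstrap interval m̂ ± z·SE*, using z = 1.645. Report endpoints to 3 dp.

(209.759, 244.061)

Mean of replicates = 215.9950; sum of squared deviations = 760.8910; SE* = √(760.8910/7) = 10.4259
Margin = 1.645 × 10.4259 = 17.1506
Interval: 226.91 ± 17.1506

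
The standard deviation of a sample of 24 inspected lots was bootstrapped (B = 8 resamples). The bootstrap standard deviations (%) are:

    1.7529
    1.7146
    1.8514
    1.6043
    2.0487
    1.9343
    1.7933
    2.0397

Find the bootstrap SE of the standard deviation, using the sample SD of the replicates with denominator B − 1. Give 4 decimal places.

SE* = 0.1574

Bootstrap SE is the standard deviation of the 8 replicate standard deviations.
Mean of replicates: (1.7529 + 1.7146 + 1.8514 + 1.6043 + 2.0487 + 1.9343 + 1.7933 + 2.0397) / 8 = 14.73920 / 8 = 1.84240
Sum of squared deviations: (−0.08950)² + (−0.12780)² + (+0.00900)² + (−0.23810)² + (+0.20630)² + (+0.09190)² + (−0.04910)² + (+0.19730)² = 0.17346
Variance = 0.17346 / 7 = 0.02478
SE* = √0.02478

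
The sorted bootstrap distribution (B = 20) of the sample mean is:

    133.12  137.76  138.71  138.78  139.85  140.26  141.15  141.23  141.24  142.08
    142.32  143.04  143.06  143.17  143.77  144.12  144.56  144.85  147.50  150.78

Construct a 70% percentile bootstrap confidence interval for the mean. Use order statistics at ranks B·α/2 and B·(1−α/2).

(138.71, 144.56)

α = 0.30; lower rank = 20 × 0.150 = 3; upper rank = 20 × 0.850 = 17.
The 3rd smallest replicate is 138.71; the 17th is 144.56.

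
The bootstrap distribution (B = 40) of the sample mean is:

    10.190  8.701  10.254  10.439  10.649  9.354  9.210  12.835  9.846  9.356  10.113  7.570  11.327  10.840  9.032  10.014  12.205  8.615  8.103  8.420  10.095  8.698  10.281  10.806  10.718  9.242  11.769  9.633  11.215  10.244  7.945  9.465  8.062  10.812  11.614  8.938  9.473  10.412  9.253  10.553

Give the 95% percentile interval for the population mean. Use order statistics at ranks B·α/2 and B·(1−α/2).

Sorted replicates: 7.570, 7.945, 8.062, 8.103, 8.420, 8.615, 8.698, 8.701, 8.938, 9.032, 9.210, 9.242, 9.253, 9.354, 9.356, 9.465, 9.473, 9.633, 9.846, 10.014, 10.095, 10.113, 10.190, 10.244, 10.254, 10.281, 10.412, 10.439, 10.553, 10.649, 10.718, 10.806, 10.812, 10.840, 11.215, 11.327, 11.614, 11.769, 12.205, 12.835
α = 0.05; lower rank = 40 × 0.025 = 1; upper rank = 40 × 0.975 = 39.
The 1st smallest replicate is 7.570; the 39th is 12.205.

(7.570, 12.205)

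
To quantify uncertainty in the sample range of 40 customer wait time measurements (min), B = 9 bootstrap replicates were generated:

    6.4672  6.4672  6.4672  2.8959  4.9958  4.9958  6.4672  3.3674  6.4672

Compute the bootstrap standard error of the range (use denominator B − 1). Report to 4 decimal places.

Bootstrap SE is the standard deviation of the 9 replicate ranges.
Mean of replicates: (6.4672 + 6.4672 + 6.4672 + 2.8959 + 4.9958 + 4.9958 + 6.4672 + 3.3674 + 6.4672) / 9 = 48.59090 / 9 = 5.39899
Sum of squared deviations: (+1.06821)² + (+1.06821)² + (+1.06821)² + (−2.50309)² + (−0.40319)² + (−0.40319)² + (+1.06821)² + (−2.03159)² + (+1.06821)² = 16.42330
Variance = 16.42330 / 8 = 2.05291
SE* = √2.05291

SE* = 1.4328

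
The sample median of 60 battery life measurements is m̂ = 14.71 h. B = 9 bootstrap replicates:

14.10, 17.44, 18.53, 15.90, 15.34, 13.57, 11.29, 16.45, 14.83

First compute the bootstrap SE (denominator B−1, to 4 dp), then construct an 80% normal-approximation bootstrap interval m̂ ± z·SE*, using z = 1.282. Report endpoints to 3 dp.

Mean of replicates = 15.2722; sum of squared deviations = 37.4236; SE* = √(37.4236/8) = 2.1629
Margin = 1.282 × 2.1629 = 2.7728
Interval: 14.71 ± 2.7728

(11.937, 17.483)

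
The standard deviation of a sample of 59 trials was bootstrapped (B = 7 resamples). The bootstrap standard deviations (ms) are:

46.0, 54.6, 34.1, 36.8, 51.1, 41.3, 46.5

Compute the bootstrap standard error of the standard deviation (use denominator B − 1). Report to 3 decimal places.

SE* = 7.409

Bootstrap SE is the standard deviation of the 7 replicate standard deviations.
Mean of replicates: (46.0 + 54.6 + 34.1 + 36.8 + 51.1 + 41.3 + 46.5) / 7 = 310.4000 / 7 = 44.3429
Sum of squared deviations: (+1.6571)² + (+10.2571)² + (−10.2429)² + (−7.5429)² + (+6.7571)² + (−3.0429)² + (+2.1571)² = 329.3371
Variance = 329.3371 / 6 = 54.8895
SE* = √54.8895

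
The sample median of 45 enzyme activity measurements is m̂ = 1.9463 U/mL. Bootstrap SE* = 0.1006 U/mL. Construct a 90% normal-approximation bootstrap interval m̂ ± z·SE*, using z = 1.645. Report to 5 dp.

Margin = 1.645 × 0.1006 = 0.165487
Interval: 1.9463 ± 0.165487

(1.78081, 2.11179)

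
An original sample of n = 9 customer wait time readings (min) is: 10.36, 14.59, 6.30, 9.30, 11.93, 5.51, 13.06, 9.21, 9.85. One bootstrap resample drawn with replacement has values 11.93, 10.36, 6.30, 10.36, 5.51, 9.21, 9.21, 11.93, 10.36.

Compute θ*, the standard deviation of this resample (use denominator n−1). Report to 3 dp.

θ* = 2.246

Mean = 9.4633; sum of squared deviations = 40.3448
s² = 40.3448 / 8 = 5.0431
s = √5.0431 = 2.246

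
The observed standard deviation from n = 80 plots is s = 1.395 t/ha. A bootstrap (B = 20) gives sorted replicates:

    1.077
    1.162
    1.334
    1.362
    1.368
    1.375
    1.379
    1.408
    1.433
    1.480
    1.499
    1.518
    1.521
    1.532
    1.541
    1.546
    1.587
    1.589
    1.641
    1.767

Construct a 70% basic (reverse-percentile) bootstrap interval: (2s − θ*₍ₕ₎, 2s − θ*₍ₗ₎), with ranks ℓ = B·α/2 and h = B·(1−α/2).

(1.203, 1.456)

Percentile endpoints at ranks 3 and 17: θ*₍3₎ = 1.334, θ*₍17₎ = 1.587.
Basic interval reflects these around s:
  lower = 2 × 1.395 − 1.587 = 1.203
  upper = 2 × 1.395 − 1.334 = 1.456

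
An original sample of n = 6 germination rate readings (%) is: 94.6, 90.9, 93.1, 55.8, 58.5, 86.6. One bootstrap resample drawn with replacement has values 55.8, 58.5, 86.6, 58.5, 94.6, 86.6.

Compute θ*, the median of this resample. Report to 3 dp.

Sorted: 55.8, 58.5, 58.5, 86.6, 86.6, 94.6
Median = average of the two middle values = 72.550

θ* = 72.550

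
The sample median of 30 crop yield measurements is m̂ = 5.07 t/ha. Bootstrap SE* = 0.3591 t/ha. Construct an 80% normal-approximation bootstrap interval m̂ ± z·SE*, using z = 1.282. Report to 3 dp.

(4.610, 5.530)

Margin = 1.282 × 0.3591 = 0.4604
Interval: 5.07 ± 0.4604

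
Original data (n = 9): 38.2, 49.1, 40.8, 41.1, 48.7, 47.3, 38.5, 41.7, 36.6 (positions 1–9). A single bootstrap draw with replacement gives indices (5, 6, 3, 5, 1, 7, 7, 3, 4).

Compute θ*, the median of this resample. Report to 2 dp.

θ* = 40.80

Resample values: 48.7, 47.3, 40.8, 48.7, 38.2, 38.5, 38.5, 40.8, 41.1.
Sorted: 38.2, 38.5, 38.5, 40.8, 40.8, 41.1, 47.3, 48.7, 48.7
Median = middle value = 40.80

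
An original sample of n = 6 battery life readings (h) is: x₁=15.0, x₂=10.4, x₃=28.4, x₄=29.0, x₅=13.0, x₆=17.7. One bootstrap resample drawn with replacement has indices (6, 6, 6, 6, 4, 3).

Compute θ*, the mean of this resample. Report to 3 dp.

θ* = 21.367

Resample values: 17.7, 17.7, 17.7, 17.7, 29.0, 28.4.
Mean = (17.7 + 17.7 + 17.7 + 17.7 + 29.0 + 28.4) / 6 = 128.20 / 6 = 21.367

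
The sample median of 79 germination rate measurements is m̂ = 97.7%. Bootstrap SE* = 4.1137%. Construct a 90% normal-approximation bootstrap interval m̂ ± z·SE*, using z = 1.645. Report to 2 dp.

Margin = 1.645 × 4.1137 = 6.767
Interval: 97.7 ± 6.767

(90.93, 104.47)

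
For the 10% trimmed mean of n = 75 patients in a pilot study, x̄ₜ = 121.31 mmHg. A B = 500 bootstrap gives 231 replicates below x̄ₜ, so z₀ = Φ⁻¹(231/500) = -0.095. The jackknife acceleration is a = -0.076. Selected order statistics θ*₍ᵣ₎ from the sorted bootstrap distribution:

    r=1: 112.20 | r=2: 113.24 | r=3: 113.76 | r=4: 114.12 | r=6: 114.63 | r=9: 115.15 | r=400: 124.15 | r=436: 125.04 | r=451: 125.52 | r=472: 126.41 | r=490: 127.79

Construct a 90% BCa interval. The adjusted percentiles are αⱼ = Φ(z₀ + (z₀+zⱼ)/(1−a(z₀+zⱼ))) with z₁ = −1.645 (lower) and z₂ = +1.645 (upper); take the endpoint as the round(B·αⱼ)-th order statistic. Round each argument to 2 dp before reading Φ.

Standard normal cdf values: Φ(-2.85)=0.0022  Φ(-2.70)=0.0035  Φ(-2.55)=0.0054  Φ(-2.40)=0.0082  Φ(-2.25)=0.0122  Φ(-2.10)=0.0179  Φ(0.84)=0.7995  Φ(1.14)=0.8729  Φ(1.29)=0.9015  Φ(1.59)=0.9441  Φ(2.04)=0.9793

Lower: z₀ + z₁ = -0.095 + (-1.645) = -1.740; 1 − a(z₀+z₁) = 1 − (-0.076)(-1.740) = 0.8678; argument = -0.095 + (-1.740)/0.8678 = -2.1002 → -2.10.
α₁ = Φ(-2.10) = 0.0179; rank = round(500 × 0.0179) = 9; θ*₍9₎ = 115.15.
Upper: z₀ + z₂ = 1.550; 1 − a(z₀+z₂) = 1.1178; argument = 1.2917 → 1.29; α₂ = 0.9015; rank = 451; θ*₍451₎ = 125.52.

(115.15, 125.52)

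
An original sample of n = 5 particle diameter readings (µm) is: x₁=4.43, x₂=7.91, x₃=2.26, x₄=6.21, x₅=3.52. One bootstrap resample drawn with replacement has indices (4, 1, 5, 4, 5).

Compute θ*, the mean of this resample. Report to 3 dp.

Resample values: 6.21, 4.43, 3.52, 6.21, 3.52.
Mean = (6.21 + 4.43 + 3.52 + 6.21 + 3.52) / 5 = 23.890 / 5 = 4.778

θ* = 4.778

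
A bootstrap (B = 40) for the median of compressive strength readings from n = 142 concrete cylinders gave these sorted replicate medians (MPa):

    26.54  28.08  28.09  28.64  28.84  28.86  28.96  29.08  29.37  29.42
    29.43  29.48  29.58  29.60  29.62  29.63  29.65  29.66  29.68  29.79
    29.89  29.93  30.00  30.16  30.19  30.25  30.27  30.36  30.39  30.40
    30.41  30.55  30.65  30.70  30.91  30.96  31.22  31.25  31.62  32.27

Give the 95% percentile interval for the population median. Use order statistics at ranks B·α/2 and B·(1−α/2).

α = 0.05; lower rank = 40 × 0.025 = 1; upper rank = 40 × 0.975 = 39.
The 1st smallest replicate is 26.54; the 39th is 31.62.

(26.54, 31.62)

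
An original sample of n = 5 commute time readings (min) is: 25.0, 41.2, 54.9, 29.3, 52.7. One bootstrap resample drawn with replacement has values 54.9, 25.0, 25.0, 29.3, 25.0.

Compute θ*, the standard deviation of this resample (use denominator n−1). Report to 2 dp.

θ* = 13.02

Mean = 31.8400; sum of squared deviations = 678.5720
s² = 678.5720 / 4 = 169.6430
s = √169.6430 = 13.02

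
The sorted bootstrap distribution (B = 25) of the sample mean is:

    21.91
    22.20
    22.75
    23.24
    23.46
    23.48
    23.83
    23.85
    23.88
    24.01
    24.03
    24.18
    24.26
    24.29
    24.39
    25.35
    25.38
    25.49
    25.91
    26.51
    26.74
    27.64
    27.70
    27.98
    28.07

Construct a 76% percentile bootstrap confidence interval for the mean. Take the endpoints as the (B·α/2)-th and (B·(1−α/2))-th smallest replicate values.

(22.75, 27.64)

α = 0.24; lower rank = 25 × 0.120 = 3; upper rank = 25 × 0.880 = 22.
The 3rd smallest replicate is 22.75; the 22nd is 27.64.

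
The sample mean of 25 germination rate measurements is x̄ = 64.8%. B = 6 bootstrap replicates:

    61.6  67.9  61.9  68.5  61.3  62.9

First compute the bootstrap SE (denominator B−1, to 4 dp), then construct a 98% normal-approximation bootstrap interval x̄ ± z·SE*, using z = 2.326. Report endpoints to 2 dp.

(57.15, 72.45)

Mean of replicates = 64.0167; sum of squared deviations = 54.1283; SE* = √(54.1283/5) = 3.2902
Margin = 2.326 × 3.2902 = 7.653
Interval: 64.8 ± 7.653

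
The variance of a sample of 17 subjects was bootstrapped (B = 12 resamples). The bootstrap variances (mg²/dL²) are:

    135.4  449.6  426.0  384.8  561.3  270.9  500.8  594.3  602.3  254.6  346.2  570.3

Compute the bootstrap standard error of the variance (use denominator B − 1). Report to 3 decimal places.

Bootstrap SE is the standard deviation of the 12 replicate variances.
Mean of replicates: (135.4 + 449.6 + 426.0 + 384.8 + 561.3 + 270.9 + 500.8 + 594.3 + 602.3 + 254.6 + 346.2 + 570.3) / 12 = 5096.5000 / 12 = 424.7083
Sum of squared deviations: (−289.3083)² + (+24.8917)² + (+1.2917)² + (−39.9083)² + (+136.5917)² + (−153.8083)² + (+76.0917)² + (+169.5917)² + (+177.5917)² + (−170.1083)² + (−78.5083)² + (+145.5917)² = 250614.9492
Variance = 250614.9492 / 11 = 22783.1772
SE* = √22783.1772

SE* = 150.941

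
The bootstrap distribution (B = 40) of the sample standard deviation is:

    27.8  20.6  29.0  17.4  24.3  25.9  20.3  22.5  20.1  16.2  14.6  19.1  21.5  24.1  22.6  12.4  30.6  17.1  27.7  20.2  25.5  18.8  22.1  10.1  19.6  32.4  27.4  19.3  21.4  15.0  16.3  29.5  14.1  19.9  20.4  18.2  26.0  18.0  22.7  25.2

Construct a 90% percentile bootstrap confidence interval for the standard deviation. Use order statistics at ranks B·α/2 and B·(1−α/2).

(12.4, 29.5)

Sorted replicates: 10.1, 12.4, 14.1, 14.6, 15.0, 16.2, 16.3, 17.1, 17.4, 18.0, 18.2, 18.8, 19.1, 19.3, 19.6, 19.9, 20.1, 20.2, 20.3, 20.4, 20.6, 21.4, 21.5, 22.1, 22.5, 22.6, 22.7, 24.1, 24.3, 25.2, 25.5, 25.9, 26.0, 27.4, 27.7, 27.8, 29.0, 29.5, 30.6, 32.4
α = 0.10; lower rank = 40 × 0.050 = 2; upper rank = 40 × 0.950 = 38.
The 2nd smallest replicate is 12.4; the 38th is 29.5.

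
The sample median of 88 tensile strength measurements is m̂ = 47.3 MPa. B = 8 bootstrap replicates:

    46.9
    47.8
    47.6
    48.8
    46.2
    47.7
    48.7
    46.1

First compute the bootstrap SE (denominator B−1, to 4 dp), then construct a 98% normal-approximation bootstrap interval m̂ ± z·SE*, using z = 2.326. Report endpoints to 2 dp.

Mean of replicates = 47.4750; sum of squared deviations = 7.2750; SE* = √(7.2750/7) = 1.0195
Margin = 2.326 × 1.0195 = 2.371
Interval: 47.3 ± 2.371

(44.93, 49.67)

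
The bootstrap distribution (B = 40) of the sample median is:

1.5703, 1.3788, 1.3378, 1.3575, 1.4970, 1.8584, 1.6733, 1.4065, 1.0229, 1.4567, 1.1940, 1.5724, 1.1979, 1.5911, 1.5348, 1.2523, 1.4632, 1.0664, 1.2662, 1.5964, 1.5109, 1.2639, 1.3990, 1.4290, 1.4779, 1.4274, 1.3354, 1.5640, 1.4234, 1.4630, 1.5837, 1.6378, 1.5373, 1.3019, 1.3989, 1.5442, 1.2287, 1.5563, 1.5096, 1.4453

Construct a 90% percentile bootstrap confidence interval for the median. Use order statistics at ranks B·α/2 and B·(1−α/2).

(1.0664, 1.6378)

Sorted replicates: 1.0229, 1.0664, 1.1940, 1.1979, 1.2287, 1.2523, 1.2639, 1.2662, 1.3019, 1.3354, 1.3378, 1.3575, 1.3788, 1.3989, 1.3990, 1.4065, 1.4234, 1.4274, 1.4290, 1.4453, 1.4567, 1.4630, 1.4632, 1.4779, 1.4970, 1.5096, 1.5109, 1.5348, 1.5373, 1.5442, 1.5563, 1.5640, 1.5703, 1.5724, 1.5837, 1.5911, 1.5964, 1.6378, 1.6733, 1.8584
α = 0.10; lower rank = 40 × 0.050 = 2; upper rank = 40 × 0.950 = 38.
The 2nd smallest replicate is 1.0664; the 38th is 1.6378.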